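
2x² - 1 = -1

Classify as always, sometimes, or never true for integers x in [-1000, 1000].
Holds at x = 0: LHS = 2·0² - 1 = -1; -1 = -1 — holds
Fails at x = 1: LHS = 2·1² - 1 = 1; 1 = -1 — FAILS
It is satisfied by some integers in the range but not all.

Answer: Sometimes true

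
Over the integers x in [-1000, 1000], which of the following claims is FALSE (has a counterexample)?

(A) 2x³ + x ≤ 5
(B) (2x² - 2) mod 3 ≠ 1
(A) x = 2: LHS = 2·2³ + 2 = 18; 18 ≤ 5 — FAILS
(B) x = 0: LHS = (2·0² - 2) mod 3 = (-2) mod 3 = 1; 1 ≠ 1 — FAILS

Answer: Both A and B are false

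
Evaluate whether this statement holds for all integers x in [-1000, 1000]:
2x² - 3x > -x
The claim fails at x = 0:
x = 0: LHS = 2·0² - 3·0 = 0, RHS = -0 = 0; 0 > 0 — FAILS

Because a single integer refutes it, the statement is false.

Answer: False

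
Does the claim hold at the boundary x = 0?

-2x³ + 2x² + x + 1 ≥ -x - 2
x = 0: LHS = -2·0³ + 2·0² + 0 + 1 = 1, RHS = -0 - 2 = -2; 1 ≥ -2 — holds

The relation is satisfied at x = 0.

Answer: Yes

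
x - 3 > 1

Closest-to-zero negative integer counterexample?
Testing negative integers from -1 downward:
x = -1: LHS = (-1) - 3 = -4; -4 > 1 — FAILS  ← closest negative counterexample to 0

Answer: x = -1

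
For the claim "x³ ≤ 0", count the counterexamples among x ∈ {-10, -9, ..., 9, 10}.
Counterexamples in [-10, 10]: {1, 2, 3, 4, 5, 6, 7, 8, 9, 10}.

Counting them gives 10 values.

Answer: 10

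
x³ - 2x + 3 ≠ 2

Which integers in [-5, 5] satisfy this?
Holds for: {-5, -4, -3, -2, -1, 0, 2, 3, 4, 5}
Fails for: {1}

Answer: {-5, -4, -3, -2, -1, 0, 2, 3, 4, 5}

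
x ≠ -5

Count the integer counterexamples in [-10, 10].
Counterexamples in [-10, 10]: {-5}.

Counting them gives 1 values.

Answer: 1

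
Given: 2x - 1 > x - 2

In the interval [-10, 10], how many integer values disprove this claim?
Counterexamples in [-10, 10]: {-10, -9, -8, -7, -6, -5, -4, -3, -2, -1}.

Counting them gives 10 values.

Answer: 10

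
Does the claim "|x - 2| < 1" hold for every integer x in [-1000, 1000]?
The claim fails at x = 0:
x = 0: LHS = |0 - 2| = |-2| = 2; 2 < 1 — FAILS

Because a single integer refutes it, the statement is false.

Answer: False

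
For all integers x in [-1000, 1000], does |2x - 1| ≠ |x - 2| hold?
The claim fails at x = 1:
x = 1: LHS = |2·1 - 1| = |1| = 1, RHS = |1 - 2| = |-1| = 1; 1 ≠ 1 — FAILS

Because a single integer refutes it, the statement is false.

Answer: False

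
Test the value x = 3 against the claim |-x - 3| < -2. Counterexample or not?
Substitute x = 3 into the relation:
x = 3: LHS = |-3 - 3| = |-6| = 6; 6 < -2 — FAILS

Since the claim fails at x = 3, this value is a counterexample.

Answer: Yes, x = 3 is a counterexample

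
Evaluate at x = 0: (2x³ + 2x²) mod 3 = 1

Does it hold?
x = 0: LHS = (2·0³ + 2·0²) mod 3 = 0 mod 3 = 0; 0 = 1 — FAILS

The relation fails at x = 0, so x = 0 is a counterexample.

Answer: No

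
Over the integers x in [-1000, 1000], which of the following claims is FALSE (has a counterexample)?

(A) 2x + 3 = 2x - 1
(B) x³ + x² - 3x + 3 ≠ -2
(A) x = 0: LHS = 2·0 + 3 = 3, RHS = 2·0 - 1 = -1; 3 = -1 — FAILS

(B) Track d = LHS − RHS over the integers in [-1000, 1000]. Equality would need d = 0, but d changes sign only between consecutive integers, jumping over 0:
x = -3: LHS = (-3)³ + (-3)² - 3·(-3) + 3 = -6; -6 ≠ -2 — holds  (d = -4)
x = -2: LHS = (-2)³ + (-2)² - 3·(-2) + 3 = 5; 5 ≠ -2 — holds  (d = 7)
Away from these crossings d keeps a constant sign, and checking every integer in [-1000, 1000] confirms d ≠ 0 throughout. Hence the two sides are never equal, so the relation holds for every integer in [-1000, 1000].

Only (A) has a counterexample.

Answer: A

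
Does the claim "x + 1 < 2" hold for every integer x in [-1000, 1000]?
The claim fails at x = 1:
x = 1: LHS = 1 + 1 = 2; 2 < 2 — FAILS

Because a single integer refutes it, the statement is false.

Answer: False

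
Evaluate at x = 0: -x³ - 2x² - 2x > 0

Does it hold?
x = 0: LHS = -0³ - 2·0² - 2·0 = 0; 0 > 0 — FAILS

The relation fails at x = 0, so x = 0 is a counterexample.

Answer: No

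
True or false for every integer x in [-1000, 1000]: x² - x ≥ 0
Over all integers in [-1000, 1000], LHS − RHS is smallest at x = 0, where it equals 0:
x = 0: LHS = 0² - 0 = 0; 0 ≥ 0 — holds
At the ends of the range:
x = -1000: LHS = (-1000)² - (-1000) = 1001000; 1001000 ≥ 0 — holds
x = 1000: LHS = 1000² - 1000 = 999000; 999000 ≥ 0 — holds
Hence LHS − RHS is never negative, i.e. LHS ≥ RHS throughout, so the relation holds for every integer in [-1000, 1000].

No counterexample exists.

Answer: True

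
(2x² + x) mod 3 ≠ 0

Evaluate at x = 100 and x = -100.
x = 100: LHS = (2·100² + 100) mod 3 = 20100 mod 3 = 0; 0 ≠ 0 — FAILS
x = -100: LHS = (2·(-100)² + (-100)) mod 3 = 19900 mod 3 = 1; 1 ≠ 0 — holds

Answer: Partially: fails for x = 100, holds for x = -100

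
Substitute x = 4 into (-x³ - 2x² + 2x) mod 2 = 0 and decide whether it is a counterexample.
Substitute x = 4 into the relation:
x = 4: LHS = (-4³ - 2·4² + 2·4) mod 2 = (-88) mod 2 = 0; 0 = 0 — holds

The claim holds here, so x = 4 is not a counterexample. (A counterexample exists elsewhere, e.g. x = 1.)

Answer: No, x = 4 is not a counterexample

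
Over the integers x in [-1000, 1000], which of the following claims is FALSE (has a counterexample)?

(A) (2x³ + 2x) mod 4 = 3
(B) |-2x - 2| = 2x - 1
(A) x = 0: LHS = (2·0³ + 2·0) mod 4 = 0 mod 4 = 0; 0 = 3 — FAILS
(B) x = 0: LHS = |-2·0 - 2| = |-2| = 2, RHS = 2·0 - 1 = -1; 2 = -1 — FAILS

Answer: Both A and B are false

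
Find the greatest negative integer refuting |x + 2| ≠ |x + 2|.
Testing negative integers from -1 downward:
x = -1: LHS = |(-1) + 2| = |1| = 1, RHS = |(-1) + 2| = |1| = 1; 1 ≠ 1 — FAILS  ← closest negative counterexample to 0

Answer: x = -1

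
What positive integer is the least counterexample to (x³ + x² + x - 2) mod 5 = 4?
Testing positive integers:
x = 1: LHS = (1³ + 1² + 1 - 2) mod 5 = 1 mod 5 = 1; 1 = 4 — FAILS  ← smallest positive counterexample

Answer: x = 1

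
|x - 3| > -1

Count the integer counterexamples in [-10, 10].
An absolute value is never negative, so the left side is ≥ 0 for every x, while the right side is -1. Tightest case in [-10, 10] is x = 3:
x = 3: LHS = |3 - 3| = |0| = 0; 0 > -1 — holds
Hence LHS − RHS is never zero or negative, i.e. LHS > RHS throughout, so the relation holds for every integer in [-10, 10].

No counterexample appears in that range.

Answer: 0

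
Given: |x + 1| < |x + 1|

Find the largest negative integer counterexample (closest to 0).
Testing negative integers from -1 downward:
x = -1: LHS = |(-1) + 1| = |0| = 0, RHS = |(-1) + 1| = |0| = 0; 0 < 0 — FAILS  ← closest negative counterexample to 0

Answer: x = -1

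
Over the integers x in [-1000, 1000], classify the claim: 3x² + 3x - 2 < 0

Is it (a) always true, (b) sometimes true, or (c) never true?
Holds at x = 0: LHS = 3·0² + 3·0 - 2 = -2; -2 < 0 — holds
Fails at x = 1: LHS = 3·1² + 3·1 - 2 = 4; 4 < 0 — FAILS
It is satisfied by some integers in the range but not all.

Answer: Sometimes true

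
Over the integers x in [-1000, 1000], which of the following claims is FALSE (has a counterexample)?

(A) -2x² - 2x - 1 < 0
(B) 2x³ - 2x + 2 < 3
(A) Over all integers in [-1000, 1000], LHS − RHS is largest at x = 0, where it equals -1:
x = 0: LHS = -2·0² - 2·0 - 1 = -1; -1 < 0 — holds
At the ends of the range:
x = -1000: LHS = -2·(-1000)² - 2·(-1000) - 1 = -1998001; -1998001 < 0 — holds
x = 1000: LHS = -2·1000² - 2·1000 - 1 = -2002001; -2002001 < 0 — holds
Hence LHS − RHS is never zero or positive, i.e. LHS < RHS throughout, so the relation holds for every integer in [-1000, 1000].

(B) x = 2: LHS = 2·2³ - 2·2 + 2 = 14; 14 < 3 — FAILS

Only (B) has a counterexample.

Answer: B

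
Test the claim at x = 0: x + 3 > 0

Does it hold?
x = 0: LHS = 0 + 3 = 3; 3 > 0 — holds

The relation is satisfied at x = 0.

Answer: Yes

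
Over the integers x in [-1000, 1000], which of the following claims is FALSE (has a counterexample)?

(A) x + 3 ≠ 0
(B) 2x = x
(A) x = -3: LHS = (-3) + 3 = 0; 0 ≠ 0 — FAILS
(B) x = 1: LHS = 2·1 = 2; 2 = 1 — FAILS

Answer: Both A and B are false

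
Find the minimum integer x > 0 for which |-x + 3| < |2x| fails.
Testing positive integers:
x = 1: LHS = |-1 + 3| = |2| = 2, RHS = |2·1| = |2| = 2; 2 < 2 — FAILS  ← smallest positive counterexample

Answer: x = 1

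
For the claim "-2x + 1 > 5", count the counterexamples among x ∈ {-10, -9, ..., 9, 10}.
Counterexamples in [-10, 10]: {-2, -1, 0, 1, 2, 3, 4, 5, 6, 7, 8, 9, 10}.

Counting them gives 13 values.

Answer: 13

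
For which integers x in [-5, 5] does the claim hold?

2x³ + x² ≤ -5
Holds for: {-5, -4, -3, -2}
Fails for: {-1, 0, 1, 2, 3, 4, 5}

Answer: {-5, -4, -3, -2}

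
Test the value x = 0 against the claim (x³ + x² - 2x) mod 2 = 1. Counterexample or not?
Substitute x = 0 into the relation:
x = 0: LHS = (0³ + 0² - 2·0) mod 2 = 0 mod 2 = 0; 0 = 1 — FAILS

Since the claim fails at x = 0, this value is a counterexample.

Answer: Yes, x = 0 is a counterexample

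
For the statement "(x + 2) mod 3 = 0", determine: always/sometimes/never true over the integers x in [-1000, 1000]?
Holds at x = 1: LHS = (1 + 2) mod 3 = 3 mod 3 = 0; 0 = 0 — holds
Fails at x = 0: LHS = (0 + 2) mod 3 = 2 mod 3 = 2; 2 = 0 — FAILS
It is satisfied by some integers in the range but not all.

Answer: Sometimes true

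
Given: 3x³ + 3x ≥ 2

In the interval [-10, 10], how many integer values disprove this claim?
Counterexamples in [-10, 10]: {-10, -9, -8, -7, -6, -5, -4, -3, -2, -1, 0}.

Counting them gives 11 values.

Answer: 11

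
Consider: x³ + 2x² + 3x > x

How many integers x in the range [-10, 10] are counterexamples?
Counterexamples in [-10, 10]: {-10, -9, -8, -7, -6, -5, -4, -3, -2, -1, 0}.

Counting them gives 11 values.

Answer: 11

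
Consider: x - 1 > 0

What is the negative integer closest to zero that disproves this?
Testing negative integers from -1 downward:
x = -1: LHS = (-1) - 1 = -2; -2 > 0 — FAILS  ← closest negative counterexample to 0

Answer: x = -1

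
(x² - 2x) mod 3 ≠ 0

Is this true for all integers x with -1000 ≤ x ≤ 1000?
The claim fails at x = 0:
x = 0: LHS = (0² - 2·0) mod 3 = 0 mod 3 = 0; 0 ≠ 0 — FAILS

Because a single integer refutes it, the statement is false.

Answer: False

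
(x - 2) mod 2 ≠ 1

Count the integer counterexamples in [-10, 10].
Counterexamples in [-10, 10]: {-9, -7, -5, -3, -1, 1, 3, 5, 7, 9}.

Counting them gives 10 values.

Answer: 10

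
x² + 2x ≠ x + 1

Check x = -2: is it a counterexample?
Substitute x = -2 into the relation:
x = -2: LHS = (-2)² + 2·(-2) = 0, RHS = (-2) + 1 = -1; 0 ≠ -1 — holds

The relation holds at x = -2, so it is not a counterexample.

Answer: No, x = -2 is not a counterexample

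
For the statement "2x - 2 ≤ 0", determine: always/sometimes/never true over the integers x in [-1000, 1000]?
Holds at x = 0: LHS = 2·0 - 2 = -2; -2 ≤ 0 — holds
Fails at x = 2: LHS = 2·2 - 2 = 2; 2 ≤ 0 — FAILS
It is satisfied by some integers in the range but not all.

Answer: Sometimes true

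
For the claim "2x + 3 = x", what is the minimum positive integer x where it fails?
Testing positive integers:
x = 1: LHS = 2·1 + 3 = 5; 5 = 1 — FAILS  ← smallest positive counterexample

Answer: x = 1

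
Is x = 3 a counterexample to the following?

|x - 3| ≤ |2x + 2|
Substitute x = 3 into the relation:
x = 3: LHS = |3 - 3| = |0| = 0, RHS = |2·3 + 2| = |8| = 8; 0 ≤ 8 — holds

The claim holds here, so x = 3 is not a counterexample. (A counterexample exists elsewhere, e.g. x = 0.)

Answer: No, x = 3 is not a counterexample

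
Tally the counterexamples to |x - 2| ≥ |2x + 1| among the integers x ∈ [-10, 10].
Counterexamples in [-10, 10]: {-10, -9, -8, -7, -6, -5, -4, 1, 2, 3, 4, 5, 6, 7, 8, 9, 10}.

Counting them gives 17 values.

Answer: 17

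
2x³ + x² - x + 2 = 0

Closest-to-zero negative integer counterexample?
Testing negative integers from -1 downward:
x = -1: LHS = 2·(-1)³ + (-1)² - (-1) + 2 = 2; 2 = 0 — FAILS  ← closest negative counterexample to 0

Answer: x = -1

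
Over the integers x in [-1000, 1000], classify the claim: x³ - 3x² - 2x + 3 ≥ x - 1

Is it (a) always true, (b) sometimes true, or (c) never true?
Holds at x = 0: LHS = 0³ - 3·0² - 2·0 + 3 = 3, RHS = 0 - 1 = -1; 3 ≥ -1 — holds
Fails at x = 1: LHS = 1³ - 3·1² - 2·1 + 3 = -1, RHS = 1 - 1 = 0; -1 ≥ 0 — FAILS
It is satisfied by some integers in the range but not all.

Answer: Sometimes true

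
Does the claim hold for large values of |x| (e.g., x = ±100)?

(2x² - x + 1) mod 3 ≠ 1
x = 100: LHS = (2·100² - 100 + 1) mod 3 = 19901 mod 3 = 2; 2 ≠ 1 — holds
x = -100: LHS = (2·(-100)² - (-100) + 1) mod 3 = 20101 mod 3 = 1; 1 ≠ 1 — FAILS

Answer: Partially: holds for x = 100, fails for x = -100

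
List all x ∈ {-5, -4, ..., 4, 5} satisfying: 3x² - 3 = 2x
Track d = LHS − RHS over the integers in [-5, 5]. Equality would need d = 0, but d changes sign only between consecutive integers, jumping over 0:
x = -1: LHS = 3·(-1)² - 3 = 0, RHS = 2·(-1) = -2; 0 = -2 — FAILS  (d = 2)
x = 0: LHS = 3·0² - 3 = -3, RHS = 2·0 = 0; -3 = 0 — FAILS  (d = -3)
x = 1: LHS = 3·1² - 3 = 0, RHS = 2·1 = 2; 0 = 2 — FAILS  (d = -2)
x = 2: LHS = 3·2² - 3 = 9, RHS = 2·2 = 4; 9 = 4 — FAILS  (d = 5)
Away from these crossings d keeps a constant sign, and checking every integer in [-5, 5] confirms d ≠ 0 throughout. Hence the two sides are never equal, so the claimed relation (=) fails for every integer in [-5, 5].

Answer: None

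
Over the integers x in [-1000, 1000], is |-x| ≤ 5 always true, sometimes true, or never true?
Holds at x = 0: LHS = |-0| = |0| = 0; 0 ≤ 5 — holds
Fails at x = 6: LHS = |-6| = 6; 6 ≤ 5 — FAILS
It is satisfied by some integers in the range but not all.

Answer: Sometimes true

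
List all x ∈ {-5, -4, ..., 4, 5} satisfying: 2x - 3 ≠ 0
Track d = LHS − RHS over the integers in [-5, 5]. Equality would need d = 0, but d changes sign only between consecutive integers, jumping over 0:
x = 1: LHS = 2·1 - 3 = -1; -1 ≠ 0 — holds  (d = -1)
x = 2: LHS = 2·2 - 3 = 1; 1 ≠ 0 — holds  (d = 1)
Away from these crossings d keeps a constant sign, and checking every integer in [-5, 5] confirms d ≠ 0 throughout. Hence the two sides are never equal, so the relation holds for every integer in [-5, 5].

Answer: All integers in [-5, 5]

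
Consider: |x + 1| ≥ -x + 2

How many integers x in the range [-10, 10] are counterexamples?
Counterexamples in [-10, 10]: {-10, -9, -8, -7, -6, -5, -4, -3, -2, -1, 0}.

Counting them gives 11 values.

Answer: 11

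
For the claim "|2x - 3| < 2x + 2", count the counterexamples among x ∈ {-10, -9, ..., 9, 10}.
Counterexamples in [-10, 10]: {-10, -9, -8, -7, -6, -5, -4, -3, -2, -1, 0}.

Counting them gives 11 values.

Answer: 11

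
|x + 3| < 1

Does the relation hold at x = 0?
x = 0: LHS = |0 + 3| = |3| = 3; 3 < 1 — FAILS

The relation fails at x = 0, so x = 0 is a counterexample.

Answer: No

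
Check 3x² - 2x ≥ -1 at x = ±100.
x = 100: LHS = 3·100² - 2·100 = 29800; 29800 ≥ -1 — holds
x = -100: LHS = 3·(-100)² - 2·(-100) = 30200; 30200 ≥ -1 — holds

Answer: Yes, holds for both x = 100 and x = -100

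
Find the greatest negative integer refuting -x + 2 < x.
Testing negative integers from -1 downward:
x = -1: LHS = -(-1) + 2 = 3; 3 < -1 — FAILS  ← closest negative counterexample to 0

Answer: x = -1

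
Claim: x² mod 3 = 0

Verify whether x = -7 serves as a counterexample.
Substitute x = -7 into the relation:
x = -7: LHS = ((-7)²) mod 3 = 49 mod 3 = 1; 1 = 0 — FAILS

Since the claim fails at x = -7, this value is a counterexample.

Answer: Yes, x = -7 is a counterexample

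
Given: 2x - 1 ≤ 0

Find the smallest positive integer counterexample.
Testing positive integers:
x = 1: LHS = 2·1 - 1 = 1; 1 ≤ 0 — FAILS  ← smallest positive counterexample

Answer: x = 1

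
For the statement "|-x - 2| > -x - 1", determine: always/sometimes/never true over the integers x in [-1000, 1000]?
Holds at x = 0: LHS = |-0 - 2| = |-2| = 2, RHS = -0 - 1 = -1; 2 > -1 — holds
Fails at x = -2: LHS = |-(-2) - 2| = |0| = 0, RHS = -(-2) - 1 = 1; 0 > 1 — FAILS
It is satisfied by some integers in the range but not all.

Answer: Sometimes true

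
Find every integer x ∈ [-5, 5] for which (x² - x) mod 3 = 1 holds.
For a polynomial with integer coefficients, its value mod 3 depends only on x mod 3, so it suffices to check one representative of each residue class, x = 0, 1, 2:
x = 0: LHS = (0² - 0) mod 3 = 0 mod 3 = 0; 0 = 1 — FAILS
x = 1: LHS = (1² - 1) mod 3 = 0 mod 3 = 0; 0 = 1 — FAILS
x = 2: LHS = (2² - 2) mod 3 = 2 mod 3 = 2; 2 = 1 — FAILS
The relation fails in every residue class, so the claimed relation (=) fails for every integer in [-5, 5].

Answer: None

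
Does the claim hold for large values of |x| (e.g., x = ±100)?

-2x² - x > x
x = 100: LHS = -2·100² - 100 = -20100; -20100 > 100 — FAILS
x = -100: LHS = -2·(-100)² - (-100) = -19900; -19900 > -100 — FAILS

Answer: No, fails for both x = 100 and x = -100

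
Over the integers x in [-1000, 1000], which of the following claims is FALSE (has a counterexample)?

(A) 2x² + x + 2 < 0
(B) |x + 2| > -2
(A) x = 0: LHS = 2·0² + 0 + 2 = 2; 2 < 0 — FAILS

(B) An absolute value is never negative, so the left side is ≥ 0 for every x, while the right side is -2. Tightest case in [-1000, 1000] is x = -2:
x = -2: LHS = |(-2) + 2| = |0| = 0; 0 > -2 — holds
Hence LHS − RHS is never zero or negative, i.e. LHS > RHS throughout, so the relation holds for every integer in [-1000, 1000].

Only (A) has a counterexample.

Answer: A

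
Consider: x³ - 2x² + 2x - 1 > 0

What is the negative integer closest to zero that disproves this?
Testing negative integers from -1 downward:
x = -1: LHS = (-1)³ - 2·(-1)² + 2·(-1) - 1 = -6; -6 > 0 — FAILS  ← closest negative counterexample to 0

Answer: x = -1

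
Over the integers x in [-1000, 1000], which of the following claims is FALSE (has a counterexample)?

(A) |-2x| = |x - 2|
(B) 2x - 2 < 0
(A) x = 0: LHS = |-2·0| = |0| = 0, RHS = |0 - 2| = |-2| = 2; 0 = 2 — FAILS
(B) x = 1: LHS = 2·1 - 2 = 0; 0 < 0 — FAILS

Answer: Both A and B are false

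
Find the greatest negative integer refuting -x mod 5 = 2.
Testing negative integers from -1 downward:
x = -1: LHS = (-(-1)) mod 5 = 1 mod 5 = 1; 1 = 2 — FAILS  ← closest negative counterexample to 0

Answer: x = -1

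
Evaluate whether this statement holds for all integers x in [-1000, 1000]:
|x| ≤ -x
The claim fails at x = 1:
x = 1: LHS = |1| = 1; 1 ≤ -1 — FAILS

Because a single integer refutes it, the statement is false.

Answer: False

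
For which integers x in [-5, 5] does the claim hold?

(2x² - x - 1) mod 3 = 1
For a polynomial with integer coefficients, its value mod 3 depends only on x mod 3, so it suffices to check one representative of each residue class, x = 0, 1, 2:
x = 0: LHS = (2·0² - 0 - 1) mod 3 = (-1) mod 3 = 2; 2 = 1 — FAILS
x = 1: LHS = (2·1² - 1 - 1) mod 3 = 0 mod 3 = 0; 0 = 1 — FAILS
x = 2: LHS = (2·2² - 2 - 1) mod 3 = 5 mod 3 = 2; 2 = 1 — FAILS
The relation fails in every residue class, so the claimed relation (=) fails for every integer in [-5, 5].

Answer: None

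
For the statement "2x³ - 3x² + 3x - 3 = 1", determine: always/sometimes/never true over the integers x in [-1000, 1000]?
Track d = LHS − RHS over the integers in [-1000, 1000]. Equality would need d = 0, but d changes sign only between consecutive integers, jumping over 0:
x = 1: LHS = 2·1³ - 3·1² + 3·1 - 3 = -1; -1 = 1 — FAILS  (d = -2)
x = 2: LHS = 2·2³ - 3·2² + 3·2 - 3 = 7; 7 = 1 — FAILS  (d = 6)
Away from these crossings d keeps a constant sign, and checking every integer in [-1000, 1000] confirms d ≠ 0 throughout. Hence the two sides are never equal, so the claimed relation (=) fails for every integer in [-1000, 1000].

No integer in the range satisfies it.

Answer: Never true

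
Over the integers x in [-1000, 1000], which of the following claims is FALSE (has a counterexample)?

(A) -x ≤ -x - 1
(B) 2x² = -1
(A) x = 0: LHS = -0 = 0, RHS = -0 - 1 = -1; 0 ≤ -1 — FAILS
(B) x = 0: LHS = 2·0² = 0; 0 = -1 — FAILS

Answer: Both A and B are false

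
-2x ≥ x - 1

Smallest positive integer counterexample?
Testing positive integers:
x = 1: LHS = -2·1 = -2, RHS = 1 - 1 = 0; -2 ≥ 0 — FAILS  ← smallest positive counterexample

Answer: x = 1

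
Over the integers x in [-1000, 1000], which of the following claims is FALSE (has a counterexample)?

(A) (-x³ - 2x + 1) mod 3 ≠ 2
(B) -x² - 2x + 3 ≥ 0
(A) For a polynomial with integer coefficients, its value mod 3 depends only on x mod 3, so it suffices to check one representative of each residue class, x = 0, 1, 2:
x = 0: LHS = (-0³ - 2·0 + 1) mod 3 = 1 mod 3 = 1; 1 ≠ 2 — holds
x = 1: LHS = (-1³ - 2·1 + 1) mod 3 = (-2) mod 3 = 1; 1 ≠ 2 — holds
x = 2: LHS = (-2³ - 2·2 + 1) mod 3 = (-11) mod 3 = 1; 1 ≠ 2 — holds
The relation holds in every residue class, so the relation holds for every integer in [-1000, 1000].

(B) x = 2: LHS = -2² - 2·2 + 3 = -5; -5 ≥ 0 — FAILS

Only (B) has a counterexample.

Answer: B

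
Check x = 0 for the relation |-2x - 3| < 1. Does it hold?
x = 0: LHS = |-2·0 - 3| = |-3| = 3; 3 < 1 — FAILS

The relation fails at x = 0, so x = 0 is a counterexample.

Answer: No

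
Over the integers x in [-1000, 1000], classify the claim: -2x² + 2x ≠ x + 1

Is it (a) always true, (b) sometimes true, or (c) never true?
Over all integers in [-1000, 1000], LHS − RHS is always negative; it is closest to 0 at x = 0, where it equals -1:
x = 0: LHS = -2·0² + 2·0 = 0, RHS = 0 + 1 = 1; 0 ≠ 1 — holds
At the ends of the range:
x = -1000: LHS = -2·(-1000)² + 2·(-1000) = -2002000, RHS = (-1000) + 1 = -999; -2002000 ≠ -999 — holds
x = 1000: LHS = -2·1000² + 2·1000 = -1998000, RHS = 1000 + 1 = 1001; -1998000 ≠ 1001 — holds
Hence LHS − RHS is never 0, i.e. the two sides are never equal, so the relation holds for every integer in [-1000, 1000].

No counterexample exists.

Answer: Always true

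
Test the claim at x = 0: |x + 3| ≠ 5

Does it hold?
x = 0: LHS = |0 + 3| = |3| = 3; 3 ≠ 5 — holds

The relation is satisfied at x = 0.

Answer: Yes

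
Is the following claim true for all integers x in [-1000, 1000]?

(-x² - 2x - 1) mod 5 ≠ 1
The claim fails at x = 1:
x = 1: LHS = (-1² - 2·1 - 1) mod 5 = (-4) mod 5 = 1; 1 ≠ 1 — FAILS

Because a single integer refutes it, the statement is false.

Answer: False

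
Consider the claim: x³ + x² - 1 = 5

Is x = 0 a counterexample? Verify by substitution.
Substitute x = 0 into the relation:
x = 0: LHS = 0³ + 0² - 1 = -1; -1 = 5 — FAILS

Since the claim fails at x = 0, this value is a counterexample.

Answer: Yes, x = 0 is a counterexample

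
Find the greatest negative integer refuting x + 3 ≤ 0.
Testing negative integers from -1 downward:
x = -1: LHS = (-1) + 3 = 2; 2 ≤ 0 — FAILS  ← closest negative counterexample to 0

Answer: x = -1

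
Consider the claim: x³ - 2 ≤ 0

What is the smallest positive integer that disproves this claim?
Testing positive integers:
x = 1: LHS = 1³ - 2 = -1; -1 ≤ 0 — holds
x = 2: LHS = 2³ - 2 = 6; 6 ≤ 0 — FAILS  ← smallest positive counterexample

Answer: x = 2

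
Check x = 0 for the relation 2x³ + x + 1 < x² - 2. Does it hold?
x = 0: LHS = 2·0³ + 0 + 1 = 1, RHS = 0² - 2 = -2; 1 < -2 — FAILS

The relation fails at x = 0, so x = 0 is a counterexample.

Answer: No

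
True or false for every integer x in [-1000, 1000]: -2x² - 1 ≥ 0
The claim fails at x = 0:
x = 0: LHS = -2·0² - 1 = -1; -1 ≥ 0 — FAILS

Because a single integer refutes it, the statement is false.

Answer: False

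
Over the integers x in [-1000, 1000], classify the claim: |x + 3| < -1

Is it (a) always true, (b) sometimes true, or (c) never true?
An absolute value is never negative, so the left side is ≥ 0 for every x, while the right side is -1. Tightest case in [-1000, 1000] is x = -3:
x = -3: LHS = |(-3) + 3| = |0| = 0; 0 < -1 — FAILS
Hence LHS − RHS is never negative, i.e. LHS ≥ RHS throughout, so the claimed relation (<) fails for every integer in [-1000, 1000].

No integer in the range satisfies it.

Answer: Never true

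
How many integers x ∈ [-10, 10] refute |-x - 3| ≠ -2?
An absolute value is never negative, so the left side is ≥ 0 for every x, while the right side is -2. Tightest case in [-10, 10] is x = -3:
x = -3: LHS = |-(-3) - 3| = |0| = 0; 0 ≠ -2 — holds
Hence LHS − RHS is never 0, i.e. the two sides are never equal, so the relation holds for every integer in [-10, 10].

No counterexample appears in that range.

Answer: 0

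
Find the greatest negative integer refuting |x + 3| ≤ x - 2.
Testing negative integers from -1 downward:
x = -1: LHS = |(-1) + 3| = |2| = 2, RHS = (-1) - 2 = -3; 2 ≤ -3 — FAILS  ← closest negative counterexample to 0

Answer: x = -1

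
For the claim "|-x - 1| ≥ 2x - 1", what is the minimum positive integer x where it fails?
Testing positive integers:
x = 1: LHS = |-1 - 1| = |-2| = 2, RHS = 2·1 - 1 = 1; 2 ≥ 1 — holds
x = 2: LHS = |-2 - 1| = |-3| = 3, RHS = 2·2 - 1 = 3; 3 ≥ 3 — holds
x = 3: LHS = |-3 - 1| = |-4| = 4, RHS = 2·3 - 1 = 5; 4 ≥ 5 — FAILS  ← smallest positive counterexample

Answer: x = 3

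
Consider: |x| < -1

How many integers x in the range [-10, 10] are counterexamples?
Counterexamples in [-10, 10]: {-10, -9, -8, -7, -6, -5, -4, -3, -2, -1, 0, 1, 2, 3, 4, 5, 6, 7, 8, 9, 10}.

Counting them gives 21 values.

Answer: 21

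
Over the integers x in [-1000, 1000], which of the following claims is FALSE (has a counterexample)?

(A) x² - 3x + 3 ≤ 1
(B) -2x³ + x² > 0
(A) x = 0: LHS = 0² - 3·0 + 3 = 3; 3 ≤ 1 — FAILS
(B) x = 0: LHS = -2·0³ + 0² = 0; 0 > 0 — FAILS

Answer: Both A and B are false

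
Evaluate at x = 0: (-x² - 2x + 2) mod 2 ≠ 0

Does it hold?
x = 0: LHS = (-0² - 2·0 + 2) mod 2 = 2 mod 2 = 0; 0 ≠ 0 — FAILS

The relation fails at x = 0, so x = 0 is a counterexample.

Answer: No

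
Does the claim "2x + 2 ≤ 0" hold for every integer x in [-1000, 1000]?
The claim fails at x = 0:
x = 0: LHS = 2·0 + 2 = 2; 2 ≤ 0 — FAILS

Because a single integer refutes it, the statement is false.

Answer: False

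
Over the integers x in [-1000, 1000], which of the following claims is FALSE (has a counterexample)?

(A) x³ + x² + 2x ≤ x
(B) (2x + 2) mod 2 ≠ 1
(A) x = 1: LHS = 1³ + 1² + 2·1 = 4; 4 ≤ 1 — FAILS

(B) For a polynomial with integer coefficients, its value mod 2 depends only on x mod 2, so it suffices to check one representative of each residue class, x = 0, 1:
x = 0: LHS = (2·0 + 2) mod 2 = 2 mod 2 = 0; 0 ≠ 1 — holds
x = 1: LHS = (2·1 + 2) mod 2 = 4 mod 2 = 0; 0 ≠ 1 — holds
The relation holds in every residue class, so the relation holds for every integer in [-1000, 1000].

Only (A) has a counterexample.

Answer: A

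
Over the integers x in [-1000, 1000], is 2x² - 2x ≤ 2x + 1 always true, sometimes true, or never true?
Holds at x = 0: LHS = 2·0² - 2·0 = 0, RHS = 2·0 + 1 = 1; 0 ≤ 1 — holds
Fails at x = -1: LHS = 2·(-1)² - 2·(-1) = 4, RHS = 2·(-1) + 1 = -1; 4 ≤ -1 — FAILS
It is satisfied by some integers in the range but not all.

Answer: Sometimes true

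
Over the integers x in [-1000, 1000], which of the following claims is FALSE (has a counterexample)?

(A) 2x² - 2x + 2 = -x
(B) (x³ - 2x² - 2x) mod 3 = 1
(A) x = 0: LHS = 2·0² - 2·0 + 2 = 2, RHS = -0 = 0; 2 = 0 — FAILS
(B) x = 0: LHS = (0³ - 2·0² - 2·0) mod 3 = 0 mod 3 = 0; 0 = 1 — FAILS

Answer: Both A and B are false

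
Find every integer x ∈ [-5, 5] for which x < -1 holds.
Holds for: {-5, -4, -3, -2}
Fails for: {-1, 0, 1, 2, 3, 4, 5}

Answer: {-5, -4, -3, -2}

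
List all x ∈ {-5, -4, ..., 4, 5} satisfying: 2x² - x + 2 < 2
Over all integers in [-5, 5], LHS − RHS is smallest at x = 0, where it equals 0:
x = 0: LHS = 2·0² - 0 + 2 = 2; 2 < 2 — FAILS
At the ends of the range:
x = -5: LHS = 2·(-5)² - (-5) + 2 = 57; 57 < 2 — FAILS
x = 5: LHS = 2·5² - 5 + 2 = 47; 47 < 2 — FAILS
Hence LHS − RHS is never negative, i.e. LHS ≥ RHS throughout, so the claimed relation (<) fails for every integer in [-5, 5].

Answer: None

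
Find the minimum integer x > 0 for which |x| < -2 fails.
Testing positive integers:
x = 1: LHS = |1| = 1; 1 < -2 — FAILS  ← smallest positive counterexample

Answer: x = 1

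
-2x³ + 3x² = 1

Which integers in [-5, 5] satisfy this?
Holds for: {1}
Fails for: {-5, -4, -3, -2, -1, 0, 2, 3, 4, 5}

Answer: {1}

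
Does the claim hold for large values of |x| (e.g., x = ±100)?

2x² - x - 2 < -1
x = 100: LHS = 2·100² - 100 - 2 = 19898; 19898 < -1 — FAILS
x = -100: LHS = 2·(-100)² - (-100) - 2 = 20098; 20098 < -1 — FAILS

Answer: No, fails for both x = 100 and x = -100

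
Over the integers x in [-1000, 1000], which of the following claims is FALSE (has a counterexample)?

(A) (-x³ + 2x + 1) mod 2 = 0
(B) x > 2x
(A) x = 0: LHS = (-0³ + 2·0 + 1) mod 2 = 1 mod 2 = 1; 1 = 0 — FAILS
(B) x = 0: RHS = 2·0 = 0; 0 > 0 — FAILS

Answer: Both A and B are false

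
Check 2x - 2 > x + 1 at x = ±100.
x = 100: LHS = 2·100 - 2 = 198, RHS = 100 + 1 = 101; 198 > 101 — holds
x = -100: LHS = 2·(-100) - 2 = -202, RHS = (-100) + 1 = -99; -202 > -99 — FAILS

Answer: Partially: holds for x = 100, fails for x = -100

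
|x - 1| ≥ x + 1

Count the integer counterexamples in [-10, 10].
Counterexamples in [-10, 10]: {1, 2, 3, 4, 5, 6, 7, 8, 9, 10}.

Counting them gives 10 values.

Answer: 10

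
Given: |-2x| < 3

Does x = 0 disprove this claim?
Substitute x = 0 into the relation:
x = 0: LHS = |-2·0| = |0| = 0; 0 < 3 — holds

The claim holds here, so x = 0 is not a counterexample. (A counterexample exists elsewhere, e.g. x = 2.)

Answer: No, x = 0 is not a counterexample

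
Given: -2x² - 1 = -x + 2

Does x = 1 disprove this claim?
Substitute x = 1 into the relation:
x = 1: LHS = -2·1² - 1 = -3, RHS = -1 + 2 = 1; -3 = 1 — FAILS

Since the claim fails at x = 1, this value is a counterexample.

Answer: Yes, x = 1 is a counterexample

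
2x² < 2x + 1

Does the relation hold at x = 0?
x = 0: LHS = 2·0² = 0, RHS = 2·0 + 1 = 1; 0 < 1 — holds

The relation is satisfied at x = 0.

Answer: Yes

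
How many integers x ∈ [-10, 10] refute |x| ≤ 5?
Counterexamples in [-10, 10]: {-10, -9, -8, -7, -6, 6, 7, 8, 9, 10}.

Counting them gives 10 values.

Answer: 10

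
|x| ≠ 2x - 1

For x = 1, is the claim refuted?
Substitute x = 1 into the relation:
x = 1: LHS = |1| = 1, RHS = 2·1 - 1 = 1; 1 ≠ 1 — FAILS

Since the claim fails at x = 1, this value is a counterexample.

Answer: Yes, x = 1 is a counterexample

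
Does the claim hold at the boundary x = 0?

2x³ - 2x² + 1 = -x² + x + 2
x = 0: LHS = 2·0³ - 2·0² + 1 = 1, RHS = -0² + 0 + 2 = 2; 1 = 2 — FAILS

The relation fails at x = 0, so x = 0 is a counterexample.

Answer: No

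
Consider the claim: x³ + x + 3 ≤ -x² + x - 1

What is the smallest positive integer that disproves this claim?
Testing positive integers:
x = 1: LHS = 1³ + 1 + 3 = 5, RHS = -1² + 1 - 1 = -1; 5 ≤ -1 — FAILS  ← smallest positive counterexample

Answer: x = 1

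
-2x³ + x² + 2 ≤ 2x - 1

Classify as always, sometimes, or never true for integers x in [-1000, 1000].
Holds at x = 1: LHS = -2·1³ + 1² + 2 = 1, RHS = 2·1 - 1 = 1; 1 ≤ 1 — holds
Fails at x = 0: LHS = -2·0³ + 0² + 2 = 2, RHS = 2·0 - 1 = -1; 2 ≤ -1 — FAILS
It is satisfied by some integers in the range but not all.

Answer: Sometimes true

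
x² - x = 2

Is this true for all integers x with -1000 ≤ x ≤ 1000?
The claim fails at x = 0:
x = 0: LHS = 0² - 0 = 0; 0 = 2 — FAILS

Because a single integer refutes it, the statement is false.

Answer: False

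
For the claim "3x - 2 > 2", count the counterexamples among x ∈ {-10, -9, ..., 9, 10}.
Counterexamples in [-10, 10]: {-10, -9, -8, -7, -6, -5, -4, -3, -2, -1, 0, 1}.

Counting them gives 12 values.

Answer: 12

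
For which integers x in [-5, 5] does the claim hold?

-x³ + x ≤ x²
Holds for: {-1, 0, 1, 2, 3, 4, 5}
Fails for: {-5, -4, -3, -2}

Answer: {-1, 0, 1, 2, 3, 4, 5}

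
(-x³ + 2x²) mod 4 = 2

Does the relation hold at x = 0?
x = 0: LHS = (-0³ + 2·0²) mod 4 = 0 mod 4 = 0; 0 = 2 — FAILS

The relation fails at x = 0, so x = 0 is a counterexample.

Answer: No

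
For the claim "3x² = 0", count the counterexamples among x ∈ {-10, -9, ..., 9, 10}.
Counterexamples in [-10, 10]: {-10, -9, -8, -7, -6, -5, -4, -3, -2, -1, 1, 2, 3, 4, 5, 6, 7, 8, 9, 10}.

Counting them gives 20 values.

Answer: 20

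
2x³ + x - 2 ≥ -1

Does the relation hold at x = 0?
x = 0: LHS = 2·0³ + 0 - 2 = -2; -2 ≥ -1 — FAILS

The relation fails at x = 0, so x = 0 is a counterexample.

Answer: No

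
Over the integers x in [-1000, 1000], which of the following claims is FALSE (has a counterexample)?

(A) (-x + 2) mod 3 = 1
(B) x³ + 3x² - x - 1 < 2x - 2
(A) x = 0: LHS = (-0 + 2) mod 3 = 2 mod 3 = 2; 2 = 1 — FAILS
(B) x = 0: LHS = 0³ + 3·0² - 0 - 1 = -1, RHS = 2·0 - 2 = -2; -1 < -2 — FAILS

Answer: Both A and B are false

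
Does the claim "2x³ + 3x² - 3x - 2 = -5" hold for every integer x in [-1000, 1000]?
The claim fails at x = 0:
x = 0: LHS = 2·0³ + 3·0² - 3·0 - 2 = -2; -2 = -5 — FAILS

Because a single integer refutes it, the statement is false.

Answer: False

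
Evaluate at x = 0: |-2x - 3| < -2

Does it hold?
x = 0: LHS = |-2·0 - 3| = |-3| = 3; 3 < -2 — FAILS

The relation fails at x = 0, so x = 0 is a counterexample.

Answer: No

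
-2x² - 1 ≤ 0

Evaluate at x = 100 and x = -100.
x = 100: LHS = -2·100² - 1 = -20001; -20001 ≤ 0 — holds
x = -100: LHS = -2·(-100)² - 1 = -20001; -20001 ≤ 0 — holds

Answer: Yes, holds for both x = 100 and x = -100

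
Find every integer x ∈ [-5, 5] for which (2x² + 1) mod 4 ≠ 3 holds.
Holds for: {-4, -2, 0, 2, 4}
Fails for: {-5, -3, -1, 1, 3, 5}

Answer: {-4, -2, 0, 2, 4}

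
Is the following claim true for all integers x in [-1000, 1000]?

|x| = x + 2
The claim fails at x = 0:
x = 0: LHS = |0| = 0, RHS = 0 + 2 = 2; 0 = 2 — FAILS

Because a single integer refutes it, the statement is false.

Answer: False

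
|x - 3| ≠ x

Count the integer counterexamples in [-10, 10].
Track d = LHS − RHS over the integers in [-10, 10]. Equality would need d = 0, but d changes sign only between consecutive integers, jumping over 0:
x = 1: LHS = |1 - 3| = |-2| = 2; 2 ≠ 1 — holds  (d = 1)
x = 2: LHS = |2 - 3| = |-1| = 1; 1 ≠ 2 — holds  (d = -1)
Away from these crossings d keeps a constant sign, and checking every integer in [-10, 10] confirms d ≠ 0 throughout. Hence the two sides are never equal, so the relation holds for every integer in [-10, 10].

No counterexample appears in that range.

Answer: 0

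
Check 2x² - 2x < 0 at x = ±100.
x = 100: LHS = 2·100² - 2·100 = 19800; 19800 < 0 — FAILS
x = -100: LHS = 2·(-100)² - 2·(-100) = 20200; 20200 < 0 — FAILS

Answer: No, fails for both x = 100 and x = -100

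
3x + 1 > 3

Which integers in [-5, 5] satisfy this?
Holds for: {1, 2, 3, 4, 5}
Fails for: {-5, -4, -3, -2, -1, 0}

Answer: {1, 2, 3, 4, 5}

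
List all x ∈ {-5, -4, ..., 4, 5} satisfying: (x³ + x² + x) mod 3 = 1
For a polynomial with integer coefficients, its value mod 3 depends only on x mod 3, so it suffices to check one representative of each residue class, x = 0, 1, 2:
x = 0: LHS = (0³ + 0² + 0) mod 3 = 0 mod 3 = 0; 0 = 1 — FAILS
x = 1: LHS = (1³ + 1² + 1) mod 3 = 3 mod 3 = 0; 0 = 1 — FAILS
x = 2: LHS = (2³ + 2² + 2) mod 3 = 14 mod 3 = 2; 2 = 1 — FAILS
The relation fails in every residue class, so the claimed relation (=) fails for every integer in [-5, 5].

Answer: None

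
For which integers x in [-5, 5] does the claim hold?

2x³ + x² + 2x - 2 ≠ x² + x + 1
Holds for: {-5, -4, -3, -2, -1, 0, 2, 3, 4, 5}
Fails for: {1}

Answer: {-5, -4, -3, -2, -1, 0, 2, 3, 4, 5}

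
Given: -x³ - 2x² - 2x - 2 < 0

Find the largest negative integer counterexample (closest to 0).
Testing negative integers from -1 downward:
x = -1: LHS = -(-1)³ - 2·(-1)² - 2·(-1) - 2 = -1; -1 < 0 — holds
x = -2: LHS = -(-2)³ - 2·(-2)² - 2·(-2) - 2 = 2; 2 < 0 — FAILS  ← closest negative counterexample to 0

Answer: x = -2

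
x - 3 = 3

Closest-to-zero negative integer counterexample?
Testing negative integers from -1 downward:
x = -1: LHS = (-1) - 3 = -4; -4 = 3 — FAILS  ← closest negative counterexample to 0

Answer: x = -1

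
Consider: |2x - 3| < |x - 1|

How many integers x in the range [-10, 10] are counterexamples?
Counterexamples in [-10, 10]: {-10, -9, -8, -7, -6, -5, -4, -3, -2, -1, 0, 1, 2, 3, 4, 5, 6, 7, 8, 9, 10}.

Counting them gives 21 values.

Answer: 21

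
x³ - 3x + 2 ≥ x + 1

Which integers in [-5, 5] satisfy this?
Holds for: {-2, -1, 0, 2, 3, 4, 5}
Fails for: {-5, -4, -3, 1}

Answer: {-2, -1, 0, 2, 3, 4, 5}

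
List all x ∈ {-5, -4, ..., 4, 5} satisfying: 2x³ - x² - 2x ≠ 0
Holds for: {-5, -4, -3, -2, -1, 1, 2, 3, 4, 5}
Fails for: {0}

Answer: {-5, -4, -3, -2, -1, 1, 2, 3, 4, 5}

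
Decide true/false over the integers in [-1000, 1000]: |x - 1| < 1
The claim fails at x = 0:
x = 0: LHS = |0 - 1| = |-1| = 1; 1 < 1 — FAILS

Because a single integer refutes it, the statement is false.

Answer: False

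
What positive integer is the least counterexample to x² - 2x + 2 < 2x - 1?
Testing positive integers:
x = 1: LHS = 1² - 2·1 + 2 = 1, RHS = 2·1 - 1 = 1; 1 < 1 — FAILS  ← smallest positive counterexample

Answer: x = 1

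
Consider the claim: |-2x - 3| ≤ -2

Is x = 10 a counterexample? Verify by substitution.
Substitute x = 10 into the relation:
x = 10: LHS = |-2·10 - 3| = |-23| = 23; 23 ≤ -2 — FAILS

Since the claim fails at x = 10, this value is a counterexample.

Answer: Yes, x = 10 is a counterexample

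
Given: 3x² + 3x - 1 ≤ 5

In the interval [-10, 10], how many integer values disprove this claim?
Counterexamples in [-10, 10]: {-10, -9, -8, -7, -6, -5, -4, -3, 2, 3, 4, 5, 6, 7, 8, 9, 10}.

Counting them gives 17 values.

Answer: 17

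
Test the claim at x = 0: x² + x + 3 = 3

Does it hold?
x = 0: LHS = 0² + 0 + 3 = 3; 3 = 3 — holds

The relation is satisfied at x = 0.

Answer: Yes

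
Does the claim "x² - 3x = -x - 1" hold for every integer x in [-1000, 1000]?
The claim fails at x = 0:
x = 0: LHS = 0² - 3·0 = 0, RHS = -0 - 1 = -1; 0 = -1 — FAILS

Because a single integer refutes it, the statement is false.

Answer: False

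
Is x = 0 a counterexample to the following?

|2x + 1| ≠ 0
Substitute x = 0 into the relation:
x = 0: LHS = |2·0 + 1| = |1| = 1; 1 ≠ 0 — holds

The relation holds at x = 0, so it is not a counterexample.

Answer: No, x = 0 is not a counterexample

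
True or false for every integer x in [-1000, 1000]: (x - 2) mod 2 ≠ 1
The claim fails at x = 1:
x = 1: LHS = (1 - 2) mod 2 = (-1) mod 2 = 1; 1 ≠ 1 — FAILS

Because a single integer refutes it, the statement is false.

Answer: False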